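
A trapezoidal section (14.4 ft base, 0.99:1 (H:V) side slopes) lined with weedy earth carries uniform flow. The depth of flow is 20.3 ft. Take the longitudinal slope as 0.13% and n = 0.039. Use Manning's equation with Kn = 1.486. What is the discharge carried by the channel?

With bottom width b = 14.4 ft and side slope z = 0.99: A = (b + zy)y = (14.4 + 0.99×20.3)×20.3 = 700.3 ft²; P = b + 2y√(1+z²) = 14.4 + 2×20.3×1.407 = 71.53 ft.
Hydraulic radius R = A/P = 700.3/71.53 = 9.79 ft.
Manning's equation: Q = (1.486/n) A R^(2/3) S^(1/2) = (1.486/0.039) × 700.3 × 9.79^(2/3) × 0.0013^(1/2) = 4400 ft³/s.

Q = 4400 ft³/s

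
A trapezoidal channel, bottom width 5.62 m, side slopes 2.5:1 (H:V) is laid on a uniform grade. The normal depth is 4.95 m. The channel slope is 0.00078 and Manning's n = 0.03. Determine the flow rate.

With bottom width b = 5.62 m and side slope z = 2.5: A = (b + zy)y = (5.62 + 2.5×4.95)×4.95 = 89.08 m²; P = b + 2y√(1+z²) = 5.62 + 2×4.95×2.693 = 32.28 m.
Hydraulic radius R = A/P = 89.08/32.28 = 2.76 m.
Manning's equation: Q = (1/n) A R^(2/3) S^(1/2) = (1/0.03) × 89.08 × 2.76^(2/3) × 0.00078^(1/2) = 163 m³/s.

Q = 163 m³/s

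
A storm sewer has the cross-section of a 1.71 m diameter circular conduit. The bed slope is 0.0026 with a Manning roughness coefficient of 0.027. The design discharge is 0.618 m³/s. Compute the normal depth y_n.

Manning's equation rearranged: A R^(2/3) = nQ / (1·√S) = 0.027 × 0.618 / (√0.0026) = 0.3272.
At y = 0.726 m: A R^(2/3) = 0.4893 — high.
At y = 0.584 m: A R^(2/3) = 0.3272 — close enough.

y_n = 0.584 m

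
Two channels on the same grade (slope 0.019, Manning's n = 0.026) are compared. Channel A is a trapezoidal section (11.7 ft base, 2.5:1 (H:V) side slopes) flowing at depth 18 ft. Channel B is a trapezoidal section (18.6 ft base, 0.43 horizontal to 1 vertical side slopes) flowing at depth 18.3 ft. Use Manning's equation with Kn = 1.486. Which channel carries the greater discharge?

channel A

Channel A: With bottom width b = 11.7 ft and side slope z = 2.5: A = (b + zy)y = (11.7 + 2.5×18)×18 = 1021 ft²; P = b + 2y√(1+z²) = 11.7 + 2×18×2.693 = 108.6 ft. Hydraulic radius R = A/P = 1021/108.6 = 9.395 ft. Q_A = (1.486/0.026)·1021·9.395^(2/3)·√0.019 = 35800 ft³/s.
Channel B: With bottom width b = 18.6 ft and side slope z = 0.43: A = (b + zy)y = (18.6 + 0.43×18.3)×18.3 = 484.4 ft²; P = b + 2y√(1+z²) = 18.6 + 2×18.3×1.089 = 58.44 ft. Hydraulic radius R = A/P = 484.4/58.44 = 8.289 ft. Q_B = (1.486/0.026)·484.4·8.289^(2/3)·√0.019 = 15630 ft³/s.
Q_A = 35800 ft³/s vs Q_B = 15630 ft³/s, so channel A carries more.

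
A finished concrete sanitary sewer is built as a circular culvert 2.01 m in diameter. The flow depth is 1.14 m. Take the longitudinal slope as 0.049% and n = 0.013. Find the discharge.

For a circular section of diameter D = 2.01 m at depth y = 1.14 m, the central angle is θ = 2 arccos(1 − 2y/D) = 3.411 rad. Then A = (D²/8)(θ − sin θ) = 1.857 m² and P = Dθ/2 = 3.428 m.
Hydraulic radius R = A/P = 1.857/3.428 = 0.5417 m.
Manning's equation: Q = (1/n) A R^(2/3) S^(1/2) = (1/0.013) × 1.857 × 0.5417^(2/3) × 0.00049^(1/2) = 2.1 m³/s.

Q = 2.1 m³/s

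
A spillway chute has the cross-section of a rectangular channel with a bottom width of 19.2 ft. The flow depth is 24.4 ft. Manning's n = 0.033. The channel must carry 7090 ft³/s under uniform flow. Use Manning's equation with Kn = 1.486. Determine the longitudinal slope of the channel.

Flow area A = b·y = 19.2 × 24.4 = 468.5 ft². Wetted perimeter P = b + 2y = 19.2 + 2×24.4 = 68 ft.
Hydraulic radius R = A/P = 468.5/68 = 6.889 ft.
From Manning's equation, S = [nQ / (1.486 A R^(2/3))]² = [0.033 × 7090 / (1.486 × 468.5 × 6.889^(2/3))]² = 0.00862.

S = 0.00862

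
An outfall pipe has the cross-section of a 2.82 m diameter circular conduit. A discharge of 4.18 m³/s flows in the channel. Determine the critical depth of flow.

At critical depth, Q² T / (g A³) = 1, i.e. A³/T = Q²/g = 4.18²/9.81 = 1.781.
Trying y = 1.07 m: A³/T = 3.752 — too large.
Trying y = 0.673 m: A³/T = 0.622 — too small.
Trying y = 0.882 m: A³/T = 1.78 — close enough.

y_c = 0.882 m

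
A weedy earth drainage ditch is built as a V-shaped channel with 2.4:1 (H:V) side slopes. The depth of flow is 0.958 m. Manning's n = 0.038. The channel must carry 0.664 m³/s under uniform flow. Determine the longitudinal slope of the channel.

For a triangular section with side slope z = 2.4: A = zy² = 2.4×0.958² = 2.203 m²; P = 2y√(1+z²) = 2×0.958×2.6 = 4.982 m.
Hydraulic radius R = A/P = 2.203/4.982 = 0.4422 m.
From Manning's equation, S = [nQ / (1 A R^(2/3))]² = [0.038 × 0.664 / (1 × 2.203 × 0.4422^(2/3))]² = 0.00039.

S = 0.00039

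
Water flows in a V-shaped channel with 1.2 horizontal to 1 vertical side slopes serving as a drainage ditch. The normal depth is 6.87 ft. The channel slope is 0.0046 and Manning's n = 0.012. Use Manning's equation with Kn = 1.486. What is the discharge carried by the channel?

Q = 908 ft³/s

For a triangular section with side slope z = 1.2: A = zy² = 1.2×6.87² = 56.64 ft²; P = 2y√(1+z²) = 2×6.87×1.562 = 21.46 ft.
Hydraulic radius R = A/P = 56.64/21.46 = 2.639 ft.
Manning's equation: Q = (1.486/n) A R^(2/3) S^(1/2) = (1.486/0.012) × 56.64 × 2.639^(2/3) × 0.0046^(1/2) = 908 ft³/s.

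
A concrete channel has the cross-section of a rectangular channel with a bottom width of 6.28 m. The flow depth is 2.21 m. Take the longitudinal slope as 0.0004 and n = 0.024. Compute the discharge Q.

Q = 13.8 m³/s

Flow area A = b·y = 6.28 × 2.21 = 13.88 m². Wetted perimeter P = b + 2y = 6.28 + 2×2.21 = 10.7 m.
Hydraulic radius R = A/P = 13.88/10.7 = 1.297 m.
Manning's equation: Q = (1/n) A R^(2/3) S^(1/2) = (1/0.024) × 13.88 × 1.297^(2/3) × 0.0004^(1/2) = 13.8 m³/s.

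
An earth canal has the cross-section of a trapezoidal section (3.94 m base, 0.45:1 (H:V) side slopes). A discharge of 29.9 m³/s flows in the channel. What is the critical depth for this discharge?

y_c = 1.69 m

At critical depth, Q² T / (g A³) = 1, i.e. A³/T = Q²/g = 29.9²/9.81 = 91.13.
Trying y = 1.5 m: A³/T = 62.71 — low.
Trying y = 2.02 m: A³/T = 163.2 — high.
Trying y = 1.69 m: A³/T = 91.8 — ≈ 91.13.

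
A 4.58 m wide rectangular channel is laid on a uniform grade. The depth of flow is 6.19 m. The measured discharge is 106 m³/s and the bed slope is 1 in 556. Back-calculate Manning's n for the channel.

Flow area A = b·y = 4.58 × 6.19 = 28.35 m². Wetted perimeter P = b + 2y = 4.58 + 2×6.19 = 16.96 m.
Hydraulic radius R = A/P = 28.35/16.96 = 1.672 m.
Rearranging Manning's equation: n = (1/Q) A R^(2/3) S^(1/2) = (1/106) × 28.35 × 1.672^(2/3) × √0.001799 = 0.016.

n = 0.016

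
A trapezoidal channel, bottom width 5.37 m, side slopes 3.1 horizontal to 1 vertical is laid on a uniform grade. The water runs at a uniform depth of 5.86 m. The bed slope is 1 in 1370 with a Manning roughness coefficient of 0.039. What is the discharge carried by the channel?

With bottom width b = 5.37 m and side slope z = 3.1: A = (b + zy)y = (5.37 + 3.1×5.86)×5.86 = 137.9 m²; P = b + 2y√(1+z²) = 5.37 + 2×5.86×3.257 = 43.55 m.
Hydraulic radius R = A/P = 137.9/43.55 = 3.167 m.
Manning's equation: Q = (1/n) A R^(2/3) S^(1/2) = (1/0.039) × 137.9 × 3.167^(2/3) × 0.0007299^(1/2) = 206 m³/s.

Q = 206 m³/s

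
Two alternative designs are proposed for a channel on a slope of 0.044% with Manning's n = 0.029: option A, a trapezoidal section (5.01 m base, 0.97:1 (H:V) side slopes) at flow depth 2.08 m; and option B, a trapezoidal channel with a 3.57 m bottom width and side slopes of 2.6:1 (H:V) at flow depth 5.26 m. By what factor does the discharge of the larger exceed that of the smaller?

9.98

Channel A: With bottom width b = 5.01 m and side slope z = 0.97: A = (b + zy)y = (5.01 + 0.97×2.08)×2.08 = 14.62 m²; P = b + 2y√(1+z²) = 5.01 + 2×2.08×1.393 = 10.81 m. Hydraulic radius R = A/P = 14.62/10.81 = 1.353 m. Q_A = (1/0.029)·14.62·1.353^(2/3)·√0.00044 = 12.93 m³/s.
Channel B: With bottom width b = 3.57 m and side slope z = 2.6: A = (b + zy)y = (3.57 + 2.6×5.26)×5.26 = 90.71 m²; P = b + 2y√(1+z²) = 3.57 + 2×5.26×2.786 = 32.88 m. Hydraulic radius R = A/P = 90.71/32.88 = 2.759 m. Q_B = (1/0.029)·90.71·2.759^(2/3)·√0.00044 = 129.1 m³/s.
The larger discharge is 129.1 m³/s and the smaller is 12.93 m³/s; the ratio is 9.98.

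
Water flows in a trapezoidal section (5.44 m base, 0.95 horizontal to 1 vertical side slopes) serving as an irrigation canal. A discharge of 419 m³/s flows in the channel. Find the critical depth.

At critical depth, Q² T / (g A³) = 1, i.e. A³/T = Q²/g = 419²/9.81 = 17900.
At y = 6.88 m: A³/T = 30220 — over.
At y = 6.01 m: A³/T = 17850 — ≈ 17900.

y_c = 6.01 m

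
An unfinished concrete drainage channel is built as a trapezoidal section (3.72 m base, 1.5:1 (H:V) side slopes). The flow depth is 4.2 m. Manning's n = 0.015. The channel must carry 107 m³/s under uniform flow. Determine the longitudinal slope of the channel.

S = 0.000499

With bottom width b = 3.72 m and side slope z = 1.5: A = (b + zy)y = (3.72 + 1.5×4.2)×4.2 = 42.08 m²; P = b + 2y√(1+z²) = 3.72 + 2×4.2×1.803 = 18.86 m.
Hydraulic radius R = A/P = 42.08/18.86 = 2.231 m.
From Manning's equation, S = [nQ / (1 A R^(2/3))]² = [0.015 × 107 / (1 × 42.08 × 2.231^(2/3))]² = 0.000499.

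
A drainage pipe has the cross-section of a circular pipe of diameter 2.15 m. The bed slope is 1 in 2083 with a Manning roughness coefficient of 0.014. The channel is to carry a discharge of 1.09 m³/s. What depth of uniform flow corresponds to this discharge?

Manning's equation rearranged: A R^(2/3) = nQ / (1·√S) = 0.014 × 1.09 / (√0.0004801) = 0.6965.
Try y = 0.969 m: A R^(2/3) = 1.002 — high.
Try y = 0.689 m: A R^(2/3) = 0.5337 — low.
Try y = 0.793 m: A R^(2/3) = 0.6962 — ≈ 0.6965.

y_n = 0.793 m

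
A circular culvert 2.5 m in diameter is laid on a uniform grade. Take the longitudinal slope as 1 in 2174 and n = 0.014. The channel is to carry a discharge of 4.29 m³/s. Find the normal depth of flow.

y_n = 1.66 m

Manning's equation rearranged: A R^(2/3) = nQ / (1·√S) = 0.014 × 4.29 / (√0.00046) = 2.8.
At y = 2.02 m: A R^(2/3) = 3.541 — high.
At y = 1.15 m: A R^(2/3) = 1.554 — low.
At y = 1.66 m: A R^(2/3) = 2.797 — close enough.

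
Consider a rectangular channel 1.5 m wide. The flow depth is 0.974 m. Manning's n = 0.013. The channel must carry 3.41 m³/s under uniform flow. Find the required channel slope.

S = 0.00289

Flow area A = b·y = 1.5 × 0.974 = 1.461 m². Wetted perimeter P = b + 2y = 1.5 + 2×0.974 = 3.448 m.
Hydraulic radius R = A/P = 1.461/3.448 = 0.4237 m.
From Manning's equation, S = [nQ / (1 A R^(2/3))]² = [0.013 × 3.41 / (1 × 1.461 × 0.4237^(2/3))]² = 0.00289.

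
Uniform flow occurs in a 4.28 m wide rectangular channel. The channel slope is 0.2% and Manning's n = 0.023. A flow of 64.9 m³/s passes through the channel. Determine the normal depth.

Manning's equation rearranged: A R^(2/3) = nQ / (1·√S) = 0.023 × 64.9 / (√0.002) = 33.38.
Try y = 6.71 m: A R^(2/3) = 39.65 — too large.
Try y = 4.11 m: A R^(2/3) = 22.09 — too small.
Try y = 5.79 m: A R^(2/3) = 33.37 — matches.

y_n = 5.79 m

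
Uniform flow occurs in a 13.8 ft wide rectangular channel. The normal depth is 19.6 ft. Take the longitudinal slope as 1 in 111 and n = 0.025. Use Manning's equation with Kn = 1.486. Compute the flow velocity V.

V = 16.7 ft/s

Flow area A = b·y = 13.8 × 19.6 = 270.5 ft². Wetted perimeter P = b + 2y = 13.8 + 2×19.6 = 53 ft.
Hydraulic radius R = A/P = 270.5/53 = 5.103 ft.
From Manning's equation, V = (1.486/n) R^(2/3) S^(1/2) = (1.486/0.025) × 5.103^(2/3) × 0.009009^(1/2) = 16.7 ft/s.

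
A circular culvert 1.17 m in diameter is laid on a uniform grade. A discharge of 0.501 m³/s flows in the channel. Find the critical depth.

y_c = 0.381 m

At critical depth, Q² T / (g A³) = 1, i.e. A³/T = Q²/g = 0.501²/9.81 = 0.02559.
Try y = 0.338 m: A³/T = 0.01608 — short.
Try y = 0.445 m: A³/T = 0.04655 — over.
Try y = 0.381 m: A³/T = 0.02557 — ≈ 0.02559.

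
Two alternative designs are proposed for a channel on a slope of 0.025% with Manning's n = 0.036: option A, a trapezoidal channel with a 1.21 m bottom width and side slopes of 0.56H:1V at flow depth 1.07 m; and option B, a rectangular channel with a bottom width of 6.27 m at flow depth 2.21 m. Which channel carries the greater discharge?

channel B

Channel A: With bottom width b = 1.21 m and side slope z = 0.56: A = (b + zy)y = (1.21 + 0.56×1.07)×1.07 = 1.936 m²; P = b + 2y√(1+z²) = 1.21 + 2×1.07×1.146 = 3.663 m. Hydraulic radius R = A/P = 1.936/3.663 = 0.5285 m. Q_A = (1/0.036)·1.936·0.5285^(2/3)·√0.00025 = 0.5558 m³/s.
Channel B: Flow area A = b·y = 6.27 × 2.21 = 13.86 m². Wetted perimeter P = b + 2y = 6.27 + 2×2.21 = 10.69 m. Hydraulic radius R = A/P = 13.86/10.69 = 1.296 m. Q_B = (1/0.036)·13.86·1.296^(2/3)·√0.00025 = 7.235 m³/s.
Q_A = 0.5558 m³/s vs Q_B = 7.235 m³/s, so channel B carries more.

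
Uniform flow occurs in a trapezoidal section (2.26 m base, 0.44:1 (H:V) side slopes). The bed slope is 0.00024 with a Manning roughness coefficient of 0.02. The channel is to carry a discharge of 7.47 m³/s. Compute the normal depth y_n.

Manning's equation rearranged: A R^(2/3) = nQ / (1·√S) = 0.02 × 7.47 / (√0.00024) = 9.644.
At y = 3.02 m: A R^(2/3) = 12.4 — high.
At y = 2.29 m: A R^(2/3) = 7.633 — low.
At y = 2.62 m: A R^(2/3) = 9.642 — matches.

y_n = 2.62 m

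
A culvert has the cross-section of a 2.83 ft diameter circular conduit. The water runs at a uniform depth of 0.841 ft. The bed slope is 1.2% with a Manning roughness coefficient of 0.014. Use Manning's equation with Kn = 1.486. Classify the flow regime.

supercritical

For a circular section of diameter D = 2.83 ft at depth y = 0.841 ft, the central angle is θ = 2 arccos(1 − 2y/D) = 2.306 rad. Then A = (D²/8)(θ − sin θ) = 1.566 ft² and P = Dθ/2 = 3.263 ft.
Hydraulic radius R = A/P = 1.566/3.263 = 0.48 ft.
V = (1.486/n) R^(2/3) √S = (1.486/0.014) × 0.48^(2/3) × √0.012 = 7.128 ft/s. Hydraulic depth D_h = A/T = 1.566/2.587 = 0.6056 ft.
Froude number Fr = V/√(g·D_h) = 7.128/√(32.2×0.6056) = 1.61, which is greater than 1, so the flow is supercritical.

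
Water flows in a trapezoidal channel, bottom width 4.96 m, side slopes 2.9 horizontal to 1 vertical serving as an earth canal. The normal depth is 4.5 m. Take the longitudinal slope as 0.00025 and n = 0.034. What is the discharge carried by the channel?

With bottom width b = 4.96 m and side slope z = 2.9: A = (b + zy)y = (4.96 + 2.9×4.5)×4.5 = 81.04 m²; P = b + 2y√(1+z²) = 4.96 + 2×4.5×3.068 = 32.57 m.
Hydraulic radius R = A/P = 81.04/32.57 = 2.488 m.
Manning's equation: Q = (1/n) A R^(2/3) S^(1/2) = (1/0.034) × 81.04 × 2.488^(2/3) × 0.00025^(1/2) = 69.2 m³/s.

Q = 69.2 m³/s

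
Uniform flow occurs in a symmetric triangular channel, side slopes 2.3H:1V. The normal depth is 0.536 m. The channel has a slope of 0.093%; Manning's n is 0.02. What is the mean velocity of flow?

For a triangular section with side slope z = 2.3: A = zy² = 2.3×0.536² = 0.6608 m²; P = 2y√(1+z²) = 2×0.536×2.508 = 2.689 m.
Hydraulic radius R = A/P = 0.6608/2.689 = 0.2458 m.
From Manning's equation, V = (1/n) R^(2/3) S^(1/2) = (1/0.02) × 0.2458^(2/3) × 0.00093^(1/2) = 0.598 m/s.

V = 0.598 m/s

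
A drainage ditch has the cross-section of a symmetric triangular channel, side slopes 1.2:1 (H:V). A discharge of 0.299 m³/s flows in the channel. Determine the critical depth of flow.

At critical depth, Q² T / (g A³) = 1, i.e. A³/T = Q²/g = 0.299²/9.81 = 0.009113.
Try y = 0.368 m: A³/T = 0.004859 — too small.
Try y = 0.459 m: A³/T = 0.01467 — too large.
Try y = 0.417 m: A³/T = 0.009078 — close enough.

y_c = 0.417 m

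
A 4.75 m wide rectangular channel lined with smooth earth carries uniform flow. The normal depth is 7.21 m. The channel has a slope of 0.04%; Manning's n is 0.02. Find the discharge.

Flow area A = b·y = 4.75 × 7.21 = 34.25 m². Wetted perimeter P = b + 2y = 4.75 + 2×7.21 = 19.17 m.
Hydraulic radius R = A/P = 34.25/19.17 = 1.787 m.
Manning's equation: Q = (1/n) A R^(2/3) S^(1/2) = (1/0.02) × 34.25 × 1.787^(2/3) × 0.0004^(1/2) = 50.4 m³/s.

Q = 50.4 m³/s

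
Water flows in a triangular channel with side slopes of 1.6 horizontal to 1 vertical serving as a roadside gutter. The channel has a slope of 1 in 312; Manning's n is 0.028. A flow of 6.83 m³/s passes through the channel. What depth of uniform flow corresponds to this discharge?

y_n = 1.64 m

Manning's equation rearranged: A R^(2/3) = nQ / (1·√S) = 0.028 × 6.83 / (√0.003205) = 3.378.
At y = 1.23 m: A R^(2/3) = 1.568 — short.
At y = 1.8 m: A R^(2/3) = 4.329 — over.
At y = 1.64 m: A R^(2/3) = 3.378 — close enough.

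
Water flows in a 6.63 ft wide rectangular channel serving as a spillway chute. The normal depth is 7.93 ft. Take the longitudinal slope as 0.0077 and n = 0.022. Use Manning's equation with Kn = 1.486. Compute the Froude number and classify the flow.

Flow area A = b·y = 6.63 × 7.93 = 52.58 ft². Wetted perimeter P = b + 2y = 6.63 + 2×7.93 = 22.49 ft.
Hydraulic radius R = A/P = 52.58/22.49 = 2.338 ft.
V = (1.486/n) R^(2/3) √S = (1.486/0.022) × 2.338^(2/3) × √0.0077 = 10.44 ft/s. Hydraulic depth D_h = A/T = 52.58/6.63 = 7.93 ft.
Froude number Fr = V/√(g·D_h) = 10.44/√(32.2×7.93) = 0.653, which is less than 1, so the flow is subcritical.

subcritical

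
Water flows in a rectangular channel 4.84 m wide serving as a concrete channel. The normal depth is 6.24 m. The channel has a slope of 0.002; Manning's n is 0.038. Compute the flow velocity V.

V = 1.7 m/s

Flow area A = b·y = 4.84 × 6.24 = 30.2 m². Wetted perimeter P = b + 2y = 4.84 + 2×6.24 = 17.32 m.
Hydraulic radius R = A/P = 30.2/17.32 = 1.744 m.
From Manning's equation, V = (1/n) R^(2/3) S^(1/2) = (1/0.038) × 1.744^(2/3) × 0.002^(1/2) = 1.7 m/s.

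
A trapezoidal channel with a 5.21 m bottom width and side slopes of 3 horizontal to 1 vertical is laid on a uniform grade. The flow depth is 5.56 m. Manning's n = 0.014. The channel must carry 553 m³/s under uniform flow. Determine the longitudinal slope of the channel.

With bottom width b = 5.21 m and side slope z = 3: A = (b + zy)y = (5.21 + 3×5.56)×5.56 = 121.7 m²; P = b + 2y√(1+z²) = 5.21 + 2×5.56×3.162 = 40.37 m.
Hydraulic radius R = A/P = 121.7/40.37 = 3.014 m.
From Manning's equation, S = [nQ / (1 A R^(2/3))]² = [0.014 × 553 / (1 × 121.7 × 3.014^(2/3))]² = 0.000929.

S = 0.000929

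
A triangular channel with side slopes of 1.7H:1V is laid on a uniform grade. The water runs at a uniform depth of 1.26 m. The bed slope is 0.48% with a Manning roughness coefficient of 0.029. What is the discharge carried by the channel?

Q = 4.29 m³/s

For a triangular section with side slope z = 1.7: A = zy² = 1.7×1.26² = 2.699 m²; P = 2y√(1+z²) = 2×1.26×1.972 = 4.97 m.
Hydraulic radius R = A/P = 2.699/4.97 = 0.543 m.
Manning's equation: Q = (1/n) A R^(2/3) S^(1/2) = (1/0.029) × 2.699 × 0.543^(2/3) × 0.0048^(1/2) = 4.29 m³/s.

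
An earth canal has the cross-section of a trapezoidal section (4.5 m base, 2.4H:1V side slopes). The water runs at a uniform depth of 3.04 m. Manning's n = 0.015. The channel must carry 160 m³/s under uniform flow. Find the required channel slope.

With bottom width b = 4.5 m and side slope z = 2.4: A = (b + zy)y = (4.5 + 2.4×3.04)×3.04 = 35.86 m²; P = b + 2y√(1+z²) = 4.5 + 2×3.04×2.6 = 20.31 m.
Hydraulic radius R = A/P = 35.86/20.31 = 1.766 m.
From Manning's equation, S = [nQ / (1 A R^(2/3))]² = [0.015 × 160 / (1 × 35.86 × 1.766^(2/3))]² = 0.0021.

S = 0.0021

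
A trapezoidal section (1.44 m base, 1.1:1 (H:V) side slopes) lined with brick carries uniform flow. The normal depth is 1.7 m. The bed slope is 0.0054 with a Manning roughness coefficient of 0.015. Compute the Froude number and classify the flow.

With bottom width b = 1.44 m and side slope z = 1.1: A = (b + zy)y = (1.44 + 1.1×1.7)×1.7 = 5.627 m²; P = b + 2y√(1+z²) = 1.44 + 2×1.7×1.487 = 6.494 m.
Hydraulic radius R = A/P = 5.627/6.494 = 0.8664 m.
V = (1/n) R^(2/3) √S = (1/0.015) × 0.8664^(2/3) × √0.0054 = 4.452 m/s. Hydraulic depth D_h = A/T = 5.627/5.18 = 1.086 m.
Froude number Fr = V/√(g·D_h) = 4.452/√(9.81×1.086) = 1.36, which is greater than 1, so the flow is supercritical.

supercritical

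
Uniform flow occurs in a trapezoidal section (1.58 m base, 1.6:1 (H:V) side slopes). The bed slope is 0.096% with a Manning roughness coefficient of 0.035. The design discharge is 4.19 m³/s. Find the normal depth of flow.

Manning's equation rearranged: A R^(2/3) = nQ / (1·√S) = 0.035 × 4.19 / (√0.00096) = 4.733.
At y = 1.22 m: A R^(2/3) = 3.387 — short.
At y = 1.75 m: A R^(2/3) = 7.338 — over.
At y = 1.43 m: A R^(2/3) = 4.738 — ≈ 4.733.

y_n = 1.43 m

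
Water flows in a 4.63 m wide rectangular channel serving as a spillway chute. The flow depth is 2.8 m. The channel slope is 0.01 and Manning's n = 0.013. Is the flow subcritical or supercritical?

supercritical

Flow area A = b·y = 4.63 × 2.8 = 12.96 m². Wetted perimeter P = b + 2y = 4.63 + 2×2.8 = 10.23 m.
Hydraulic radius R = A/P = 12.96/10.23 = 1.267 m.
V = (1/n) R^(2/3) √S = (1/0.013) × 1.267^(2/3) × √0.01 = 9.008 m/s. Hydraulic depth D_h = A/T = 12.96/4.63 = 2.8 m.
Froude number Fr = V/√(g·D_h) = 9.008/√(9.81×2.8) = 1.72, which is greater than 1, so the flow is supercritical.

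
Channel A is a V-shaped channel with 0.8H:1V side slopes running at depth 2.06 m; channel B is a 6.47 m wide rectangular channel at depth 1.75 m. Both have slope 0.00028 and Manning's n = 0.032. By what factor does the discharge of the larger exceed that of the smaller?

Channel A: For a triangular section with side slope z = 0.8: A = zy² = 0.8×2.06² = 3.395 m²; P = 2y√(1+z²) = 2×2.06×1.281 = 5.276 m. Hydraulic radius R = A/P = 3.395/5.276 = 0.6434 m. Q_A = (1/0.032)·3.395·0.6434^(2/3)·√0.00028 = 1.323 m³/s.
Channel B: Flow area A = b·y = 6.47 × 1.75 = 11.32 m². Wetted perimeter P = b + 2y = 6.47 + 2×1.75 = 9.97 m. Hydraulic radius R = A/P = 11.32/9.97 = 1.136 m. Q_B = (1/0.032)·11.32·1.136^(2/3)·√0.00028 = 6.445 m³/s.
The larger discharge is 6.445 m³/s and the smaller is 1.323 m³/s; the ratio is 4.87.

4.87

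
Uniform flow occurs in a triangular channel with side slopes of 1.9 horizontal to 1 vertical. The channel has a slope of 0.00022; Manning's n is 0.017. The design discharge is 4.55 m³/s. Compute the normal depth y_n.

y_n = 1.79 m

Manning's equation rearranged: A R^(2/3) = nQ / (1·√S) = 0.017 × 4.55 / (√0.00022) = 5.215.
Try y = 1.59 m: A R^(2/3) = 3.8 — too small.
Try y = 2.08 m: A R^(2/3) = 7.777 — too large.
Try y = 1.79 m: A R^(2/3) = 5.211 — ≈ 5.215.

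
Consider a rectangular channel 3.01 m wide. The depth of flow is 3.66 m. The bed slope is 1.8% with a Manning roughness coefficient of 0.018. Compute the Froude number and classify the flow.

supercritical

Flow area A = b·y = 3.01 × 3.66 = 11.02 m². Wetted perimeter P = b + 2y = 3.01 + 2×3.66 = 10.33 m.
Hydraulic radius R = A/P = 11.02/10.33 = 1.066 m.
V = (1/n) R^(2/3) √S = (1/0.018) × 1.066^(2/3) × √0.018 = 7.78 m/s. Hydraulic depth D_h = A/T = 11.02/3.01 = 3.66 m.
Froude number Fr = V/√(g·D_h) = 7.78/√(9.81×3.66) = 1.3, which is greater than 1, so the flow is supercritical.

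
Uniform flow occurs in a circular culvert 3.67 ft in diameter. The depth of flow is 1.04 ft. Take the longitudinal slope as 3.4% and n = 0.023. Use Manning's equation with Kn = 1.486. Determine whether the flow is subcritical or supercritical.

For a circular section of diameter D = 3.67 ft at depth y = 1.04 ft, the central angle is θ = 2 arccos(1 − 2y/D) = 2.245 rad. Then A = (D²/8)(θ − sin θ) = 2.466 ft² and P = Dθ/2 = 4.12 ft.
Hydraulic radius R = A/P = 2.466/4.12 = 0.5984 ft.
V = (1.486/n) R^(2/3) √S = (1.486/0.023) × 0.5984^(2/3) × √0.034 = 8.46 ft/s. Hydraulic depth D_h = A/T = 2.466/3.308 = 0.7454 ft.
Froude number Fr = V/√(g·D_h) = 8.46/√(32.2×0.7454) = 1.73, which is greater than 1, so the flow is supercritical.

supercritical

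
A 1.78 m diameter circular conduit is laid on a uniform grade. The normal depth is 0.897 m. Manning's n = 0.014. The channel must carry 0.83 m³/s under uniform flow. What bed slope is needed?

S = 0.00025

For a circular section of diameter D = 1.78 m at depth y = 0.897 m, the central angle is θ = 2 arccos(1 − 2y/D) = 3.157 rad. Then A = (D²/8)(θ − sin θ) = 1.257 m² and P = Dθ/2 = 2.81 m.
Hydraulic radius R = A/P = 1.257/2.81 = 0.4472 m.
From Manning's equation, S = [nQ / (1 A R^(2/3))]² = [0.014 × 0.83 / (1 × 1.257 × 0.4472^(2/3))]² = 0.00025.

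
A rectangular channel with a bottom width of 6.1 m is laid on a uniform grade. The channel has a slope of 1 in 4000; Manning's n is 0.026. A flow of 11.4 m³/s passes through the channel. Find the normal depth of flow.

y_n = 2.49 m

Manning's equation rearranged: A R^(2/3) = nQ / (1·√S) = 0.026 × 11.4 / (√0.00025) = 18.75.
Trying y = 2.75 m: A R^(2/3) = 21.45 — too large.
Trying y = 2.23 m: A R^(2/3) = 16.1 — too small.
Trying y = 2.49 m: A R^(2/3) = 18.74 — ≈ 18.75.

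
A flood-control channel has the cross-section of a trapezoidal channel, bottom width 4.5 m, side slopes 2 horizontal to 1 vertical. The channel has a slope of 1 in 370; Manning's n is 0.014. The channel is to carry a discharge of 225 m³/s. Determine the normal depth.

Manning's equation rearranged: A R^(2/3) = nQ / (1·√S) = 0.014 × 225 / (√0.002703) = 60.59.
Trying y = 2.34 m: A R^(2/3) = 27.33 — too small.
Trying y = 3.78 m: A R^(2/3) = 75.46 — too large.
Trying y = 3.42 m: A R^(2/3) = 60.72 — ≈ 60.59.

y_n = 3.42 m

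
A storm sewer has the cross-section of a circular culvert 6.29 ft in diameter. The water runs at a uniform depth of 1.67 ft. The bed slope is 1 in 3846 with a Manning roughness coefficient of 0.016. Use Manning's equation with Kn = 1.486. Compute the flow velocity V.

V = 1.47 ft/s

For a circular section of diameter D = 6.29 ft at depth y = 1.67 ft, the central angle is θ = 2 arccos(1 − 2y/D) = 2.165 rad. Then A = (D²/8)(θ − sin θ) = 6.611 ft² and P = Dθ/2 = 6.81 ft.
Hydraulic radius R = A/P = 6.611/6.81 = 0.9709 ft.
From Manning's equation, V = (1.486/n) R^(2/3) S^(1/2) = (1.486/0.016) × 0.9709^(2/3) × 0.00026^(1/2) = 1.47 ft/s.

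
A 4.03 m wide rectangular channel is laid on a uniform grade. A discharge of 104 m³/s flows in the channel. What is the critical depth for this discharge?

y_c = 4.08 m

For a rectangular channel, critical depth y_c = (q²/g)^(1/3) where q = Q/b = 104/4.03 = 25.81 m²/s.
So y_c = (25.81²/9.81)^(1/3) = 4.08 m.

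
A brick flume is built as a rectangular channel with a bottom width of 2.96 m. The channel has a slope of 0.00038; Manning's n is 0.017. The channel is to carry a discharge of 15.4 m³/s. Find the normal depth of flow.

y_n = 4.26 m

Manning's equation rearranged: A R^(2/3) = nQ / (1·√S) = 0.017 × 15.4 / (√0.00038) = 13.43.
Try y = 3.16 m: A R^(2/3) = 9.403 — too small.
Try y = 5.06 m: A R^(2/3) = 16.39 — too large.
Try y = 4.26 m: A R^(2/3) = 13.42 — matches.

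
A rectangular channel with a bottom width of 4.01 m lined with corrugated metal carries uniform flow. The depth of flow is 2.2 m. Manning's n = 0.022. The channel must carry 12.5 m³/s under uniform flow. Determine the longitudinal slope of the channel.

S = 0.000912

Flow area A = b·y = 4.01 × 2.2 = 8.822 m². Wetted perimeter P = b + 2y = 4.01 + 2×2.2 = 8.41 m.
Hydraulic radius R = A/P = 8.822/8.41 = 1.049 m.
From Manning's equation, S = [nQ / (1 A R^(2/3))]² = [0.022 × 12.5 / (1 × 8.822 × 1.049^(2/3))]² = 0.000912.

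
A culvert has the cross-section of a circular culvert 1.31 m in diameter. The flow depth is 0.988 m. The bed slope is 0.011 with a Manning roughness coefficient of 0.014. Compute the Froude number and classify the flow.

For a circular section of diameter D = 1.31 m at depth y = 0.988 m, the central angle is θ = 2 arccos(1 − 2y/D) = 4.208 rad. Then A = (D²/8)(θ − sin θ) = 1.091 m² and P = Dθ/2 = 2.756 m.
Hydraulic radius R = A/P = 1.091/2.756 = 0.3956 m.
V = (1/n) R^(2/3) √S = (1/0.014) × 0.3956^(2/3) × √0.011 = 4.037 m/s. Hydraulic depth D_h = A/T = 1.091/1.128 = 0.9667 m.
Froude number Fr = V/√(g·D_h) = 4.037/√(9.81×0.9667) = 1.31, which is greater than 1, so the flow is supercritical.

supercritical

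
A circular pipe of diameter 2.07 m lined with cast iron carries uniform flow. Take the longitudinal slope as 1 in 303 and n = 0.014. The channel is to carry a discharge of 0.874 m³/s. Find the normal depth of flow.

Manning's equation rearranged: A R^(2/3) = nQ / (1·√S) = 0.014 × 0.874 / (√0.0033) = 0.213.
Trying y = 0.383 m: A R^(2/3) = 0.1622 — low.
Trying y = 0.557 m: A R^(2/3) = 0.3436 — high.
Trying y = 0.438 m: A R^(2/3) = 0.2129 — ≈ 0.213.

y_n = 0.438 m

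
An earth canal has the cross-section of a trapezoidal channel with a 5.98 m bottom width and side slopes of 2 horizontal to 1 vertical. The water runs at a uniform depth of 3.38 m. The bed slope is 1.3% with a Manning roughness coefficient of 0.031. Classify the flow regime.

supercritical

With bottom width b = 5.98 m and side slope z = 2: A = (b + zy)y = (5.98 + 2×3.38)×3.38 = 43.06 m²; P = b + 2y√(1+z²) = 5.98 + 2×3.38×2.236 = 21.1 m.
Hydraulic radius R = A/P = 43.06/21.1 = 2.041 m.
V = (1/n) R^(2/3) √S = (1/0.031) × 2.041^(2/3) × √0.013 = 5.918 m/s. Hydraulic depth D_h = A/T = 43.06/19.5 = 2.208 m.
Froude number Fr = V/√(g·D_h) = 5.918/√(9.81×2.208) = 1.27, which is greater than 1, so the flow is supercritical.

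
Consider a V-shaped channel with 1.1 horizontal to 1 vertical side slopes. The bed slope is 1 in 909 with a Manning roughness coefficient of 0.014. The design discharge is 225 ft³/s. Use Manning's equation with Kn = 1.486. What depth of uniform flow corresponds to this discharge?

y_n = 5.88 ft

Manning's equation rearranged: A R^(2/3) = nQ / (1.486·√S) = 0.014 × 225 / (1.486 × √0.0011) = 63.91.
At y = 7.49 ft: A R^(2/3) = 121.7 — high.
At y = 5.88 ft: A R^(2/3) = 63.85 — matches.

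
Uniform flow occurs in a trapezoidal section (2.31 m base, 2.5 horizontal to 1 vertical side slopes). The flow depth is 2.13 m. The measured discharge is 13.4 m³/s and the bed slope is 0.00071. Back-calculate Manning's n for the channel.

With bottom width b = 2.31 m and side slope z = 2.5: A = (b + zy)y = (2.31 + 2.5×2.13)×2.13 = 16.26 m²; P = b + 2y√(1+z²) = 2.31 + 2×2.13×2.693 = 13.78 m.
Hydraulic radius R = A/P = 16.26/13.78 = 1.18 m.
Rearranging Manning's equation: n = (1/Q) A R^(2/3) S^(1/2) = (1/13.4) × 16.26 × 1.18^(2/3) × √0.00071 = 0.0361.

n = 0.0361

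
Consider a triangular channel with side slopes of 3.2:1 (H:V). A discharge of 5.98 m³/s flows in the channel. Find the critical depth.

y_c = 0.934 m

At critical depth, Q² T / (g A³) = 1, i.e. A³/T = Q²/g = 5.98²/9.81 = 3.645.
Trying y = 1.02 m: A³/T = 5.653 — high.
Trying y = 0.934 m: A³/T = 3.639 — matches.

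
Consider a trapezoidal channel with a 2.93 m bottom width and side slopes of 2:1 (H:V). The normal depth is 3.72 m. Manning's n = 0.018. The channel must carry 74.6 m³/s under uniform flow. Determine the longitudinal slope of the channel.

With bottom width b = 2.93 m and side slope z = 2: A = (b + zy)y = (2.93 + 2×3.72)×3.72 = 38.58 m²; P = b + 2y√(1+z²) = 2.93 + 2×3.72×2.236 = 19.57 m.
Hydraulic radius R = A/P = 38.58/19.57 = 1.972 m.
From Manning's equation, S = [nQ / (1 A R^(2/3))]² = [0.018 × 74.6 / (1 × 38.58 × 1.972^(2/3))]² = 0.00049.

S = 0.00049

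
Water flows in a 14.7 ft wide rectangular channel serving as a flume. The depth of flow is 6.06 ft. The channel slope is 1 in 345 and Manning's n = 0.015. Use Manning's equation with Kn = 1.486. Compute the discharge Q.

Q = 1060 ft³/s

Flow area A = b·y = 14.7 × 6.06 = 89.08 ft². Wetted perimeter P = b + 2y = 14.7 + 2×6.06 = 26.82 ft.
Hydraulic radius R = A/P = 89.08/26.82 = 3.321 ft.
Manning's equation: Q = (1.486/n) A R^(2/3) S^(1/2) = (1.486/0.015) × 89.08 × 3.321^(2/3) × 0.002899^(1/2) = 1060 ft³/s.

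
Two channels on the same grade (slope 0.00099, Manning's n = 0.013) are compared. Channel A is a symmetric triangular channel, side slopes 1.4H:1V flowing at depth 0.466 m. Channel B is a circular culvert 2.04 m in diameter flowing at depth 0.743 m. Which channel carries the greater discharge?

Channel A: For a triangular section with side slope z = 1.4: A = zy² = 1.4×0.466² = 0.304 m²; P = 2y√(1+z²) = 2×0.466×1.72 = 1.603 m. Hydraulic radius R = A/P = 0.304/1.603 = 0.1896 m. Q_A = (1/0.013)·0.304·0.1896^(2/3)·√0.00099 = 0.2428 m³/s.
Channel B: For a circular section of diameter D = 2.04 m at depth y = 0.743 m, the central angle is θ = 2 arccos(1 − 2y/D) = 2.592 rad. Then A = (D²/8)(θ − sin θ) = 1.076 m² and P = Dθ/2 = 2.643 m. Hydraulic radius R = A/P = 1.076/2.643 = 0.4071 m. Q_B = (1/0.013)·1.076·0.4071^(2/3)·√0.00099 = 1.431 m³/s.
Q_A = 0.2428 m³/s vs Q_B = 1.431 m³/s, so channel B carries more.

channel B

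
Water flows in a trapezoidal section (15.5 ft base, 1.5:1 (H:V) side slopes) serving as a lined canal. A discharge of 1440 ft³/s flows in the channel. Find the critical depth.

At critical depth, Q² T / (g A³) = 1, i.e. A³/T = Q²/g = 1440²/32.2 = 64400.
At y = 4.72 ft: A³/T = 40820 — too small.
At y = 6.69 ft: A³/T = 140200 — too large.
At y = 5.38 ft: A³/T = 64440 — close enough.

y_c = 5.38 ft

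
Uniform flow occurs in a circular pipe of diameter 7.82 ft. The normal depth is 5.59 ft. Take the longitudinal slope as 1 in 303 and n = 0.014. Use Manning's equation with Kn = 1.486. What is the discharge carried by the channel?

For a circular section of diameter D = 7.82 ft at depth y = 5.59 ft, the central angle is θ = 2 arccos(1 − 2y/D) = 4.03 rad. Then A = (D²/8)(θ − sin θ) = 36.74 ft² and P = Dθ/2 = 15.76 ft.
Hydraulic radius R = A/P = 36.74/15.76 = 2.331 ft.
Manning's equation: Q = (1.486/n) A R^(2/3) S^(1/2) = (1.486/0.014) × 36.74 × 2.331^(2/3) × 0.0033^(1/2) = 394 ft³/s.

Q = 394 ft³/s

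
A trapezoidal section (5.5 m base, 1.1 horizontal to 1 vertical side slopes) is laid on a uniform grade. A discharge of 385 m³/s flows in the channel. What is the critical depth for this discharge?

At critical depth, Q² T / (g A³) = 1, i.e. A³/T = Q²/g = 385²/9.81 = 15110.
Trying y = 6.07 m: A³/T = 21420 — over.
Trying y = 4.81 m: A³/T = 8695 — short.
Trying y = 5.55 m: A³/T = 15090 — ≈ 15110.

y_c = 5.55 m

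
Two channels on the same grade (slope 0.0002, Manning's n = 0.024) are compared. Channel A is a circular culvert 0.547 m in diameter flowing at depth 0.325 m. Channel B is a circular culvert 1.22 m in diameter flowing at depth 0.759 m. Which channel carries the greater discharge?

channel B

Channel A: For a circular section of diameter D = 0.547 m at depth y = 0.325 m, the central angle is θ = 2 arccos(1 − 2y/D) = 3.52 rad. Then A = (D²/8)(θ − sin θ) = 0.1455 m² and P = Dθ/2 = 0.9628 m. Hydraulic radius R = A/P = 0.1455/0.9628 = 0.1511 m. Q_A = (1/0.024)·0.1455·0.1511^(2/3)·√0.0002 = 0.02432 m³/s.
Channel B: For a circular section of diameter D = 1.22 m at depth y = 0.759 m, the central angle is θ = 2 arccos(1 − 2y/D) = 3.635 rad. Then A = (D²/8)(θ − sin θ) = 0.7644 m² and P = Dθ/2 = 2.217 m. Hydraulic radius R = A/P = 0.7644/2.217 = 0.3447 m. Q_B = (1/0.024)·0.7644·0.3447^(2/3)·√0.0002 = 0.2215 m³/s.
Q_A = 0.02432 m³/s vs Q_B = 0.2215 m³/s, so channel B carries more.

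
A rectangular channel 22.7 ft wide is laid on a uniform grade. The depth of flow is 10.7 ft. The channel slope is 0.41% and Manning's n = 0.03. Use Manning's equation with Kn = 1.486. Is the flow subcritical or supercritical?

Flow area A = b·y = 22.7 × 10.7 = 242.9 ft². Wetted perimeter P = b + 2y = 22.7 + 2×10.7 = 44.1 ft.
Hydraulic radius R = A/P = 242.9/44.1 = 5.508 ft.
V = (1.486/n) R^(2/3) √S = (1.486/0.03) × 5.508^(2/3) × √0.0041 = 9.892 ft/s. Hydraulic depth D_h = A/T = 242.9/22.7 = 10.7 ft.
Froude number Fr = V/√(g·D_h) = 9.892/√(32.2×10.7) = 0.533, which is less than 1, so the flow is subcritical.

subcritical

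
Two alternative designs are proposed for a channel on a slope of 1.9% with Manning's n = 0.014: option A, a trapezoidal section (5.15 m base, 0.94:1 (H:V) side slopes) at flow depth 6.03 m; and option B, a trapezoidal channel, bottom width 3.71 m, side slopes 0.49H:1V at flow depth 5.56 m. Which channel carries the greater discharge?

Channel A: With bottom width b = 5.15 m and side slope z = 0.94: A = (b + zy)y = (5.15 + 0.94×6.03)×6.03 = 65.23 m²; P = b + 2y√(1+z²) = 5.15 + 2×6.03×1.372 = 21.7 m. Hydraulic radius R = A/P = 65.23/21.7 = 3.006 m. Q_A = (1/0.014)·65.23·3.006^(2/3)·√0.019 = 1338 m³/s.
Channel B: With bottom width b = 3.71 m and side slope z = 0.49: A = (b + zy)y = (3.71 + 0.49×5.56)×5.56 = 35.78 m²; P = b + 2y√(1+z²) = 3.71 + 2×5.56×1.114 = 16.09 m. Hydraulic radius R = A/P = 35.78/16.09 = 2.223 m. Q_B = (1/0.014)·35.78·2.223^(2/3)·√0.019 = 600 m³/s.
Q_A = 1338 m³/s vs Q_B = 600 m³/s, so channel A carries more.

channel A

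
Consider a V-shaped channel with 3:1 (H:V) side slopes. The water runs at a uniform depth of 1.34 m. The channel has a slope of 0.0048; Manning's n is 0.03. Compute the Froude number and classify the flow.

For a triangular section with side slope z = 3: A = zy² = 3×1.34² = 5.387 m²; P = 2y√(1+z²) = 2×1.34×3.162 = 8.475 m.
Hydraulic radius R = A/P = 5.387/8.475 = 0.6356 m.
V = (1/n) R^(2/3) √S = (1/0.03) × 0.6356^(2/3) × √0.0048 = 1.707 m/s. Hydraulic depth D_h = A/T = 5.387/8.04 = 0.67 m.
Froude number Fr = V/√(g·D_h) = 1.707/√(9.81×0.67) = 0.666, which is less than 1, so the flow is subcritical.

subcritical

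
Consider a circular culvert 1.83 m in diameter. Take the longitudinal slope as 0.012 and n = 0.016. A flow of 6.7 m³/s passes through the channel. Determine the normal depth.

Manning's equation rearranged: A R^(2/3) = nQ / (1·√S) = 0.016 × 6.7 / (√0.012) = 0.9786.
Try y = 1.27 m: A R^(2/3) = 1.293 — too large.
Try y = 0.906 m: A R^(2/3) = 0.7678 — too small.
Try y = 1.05 m: A R^(2/3) = 0.9787 — ≈ 0.9786.

y_n = 1.05 m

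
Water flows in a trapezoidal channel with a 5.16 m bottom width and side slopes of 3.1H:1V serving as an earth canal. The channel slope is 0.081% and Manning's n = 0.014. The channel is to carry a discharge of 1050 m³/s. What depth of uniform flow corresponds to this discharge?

Manning's equation rearranged: A R^(2/3) = nQ / (1·√S) = 0.014 × 1050 / (√0.00081) = 516.5.
At y = 5.32 m: A R^(2/3) = 233.9 — short.
At y = 8.98 m: A R^(2/3) = 826.1 — over.
At y = 7.41 m: A R^(2/3) = 516.6 — close enough.

y_n = 7.41 m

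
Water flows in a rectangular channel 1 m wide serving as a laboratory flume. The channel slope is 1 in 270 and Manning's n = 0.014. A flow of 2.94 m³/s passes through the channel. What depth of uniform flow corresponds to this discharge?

y_n = 1.33 m

Manning's equation rearranged: A R^(2/3) = nQ / (1·√S) = 0.014 × 2.94 / (√0.003704) = 0.6763.
Try y = 1.44 m: A R^(2/3) = 0.7437 — over.
Try y = 1.33 m: A R^(2/3) = 0.6773 — close enough.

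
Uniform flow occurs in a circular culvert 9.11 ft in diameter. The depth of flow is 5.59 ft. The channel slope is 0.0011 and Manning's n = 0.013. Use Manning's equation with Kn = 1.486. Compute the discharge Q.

For a circular section of diameter D = 9.11 ft at depth y = 5.59 ft, the central angle is θ = 2 arccos(1 − 2y/D) = 3.6 rad. Then A = (D²/8)(θ − sin θ) = 41.94 ft² and P = Dθ/2 = 16.4 ft.
Hydraulic radius R = A/P = 41.94/16.4 = 2.557 ft.
Manning's equation: Q = (1.486/n) A R^(2/3) S^(1/2) = (1.486/0.013) × 41.94 × 2.557^(2/3) × 0.0011^(1/2) = 297 ft³/s.

Q = 297 ft³/s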